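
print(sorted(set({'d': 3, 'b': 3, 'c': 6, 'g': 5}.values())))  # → [3, 5, 6]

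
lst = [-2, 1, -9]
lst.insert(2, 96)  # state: [-2, 1, 96, -9]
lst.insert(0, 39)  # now [39, -2, 1, 96, -9]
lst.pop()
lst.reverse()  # [96, 1, -2, 39]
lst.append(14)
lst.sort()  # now [-2, 1, 14, 39, 96]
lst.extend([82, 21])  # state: [-2, 1, 14, 39, 96, 82, 21]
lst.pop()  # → 21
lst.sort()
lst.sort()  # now [-2, 1, 14, 39, 82, 96]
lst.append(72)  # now [-2, 1, 14, 39, 82, 96, 72]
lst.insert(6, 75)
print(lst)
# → [-2, 1, 14, 39, 82, 96, 75, 72]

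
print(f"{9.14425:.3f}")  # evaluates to 9.144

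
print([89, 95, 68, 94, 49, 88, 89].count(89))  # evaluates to 2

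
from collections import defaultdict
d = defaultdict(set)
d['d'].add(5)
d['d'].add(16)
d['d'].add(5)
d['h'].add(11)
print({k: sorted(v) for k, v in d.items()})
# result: {'d': [5, 16], 'h': [11]}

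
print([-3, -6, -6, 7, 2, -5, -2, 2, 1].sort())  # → None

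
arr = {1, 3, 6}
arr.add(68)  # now {1, 3, 6, 68}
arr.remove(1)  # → {3, 6, 68}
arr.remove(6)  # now {3, 68}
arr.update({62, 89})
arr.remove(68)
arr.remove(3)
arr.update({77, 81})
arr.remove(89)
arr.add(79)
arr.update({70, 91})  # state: {62, 70, 77, 79, 81, 91}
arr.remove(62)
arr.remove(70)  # {77, 79, 81, 91}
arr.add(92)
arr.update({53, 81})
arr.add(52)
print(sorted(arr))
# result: [52, 53, 77, 79, 81, 91, 92]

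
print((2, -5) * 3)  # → (2, -5, 2, -5, 2, -5)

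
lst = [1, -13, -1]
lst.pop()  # -1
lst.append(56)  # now [1, -13, 56]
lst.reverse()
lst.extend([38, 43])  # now [56, -13, 1, 38, 43]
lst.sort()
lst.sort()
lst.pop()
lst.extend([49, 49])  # [-13, 1, 38, 43, 49, 49]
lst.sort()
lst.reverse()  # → [49, 49, 43, 38, 1, -13]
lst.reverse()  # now [-13, 1, 38, 43, 49, 49]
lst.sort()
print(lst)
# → [-13, 1, 38, 43, 49, 49]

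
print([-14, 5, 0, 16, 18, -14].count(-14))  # 2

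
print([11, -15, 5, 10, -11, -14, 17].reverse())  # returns None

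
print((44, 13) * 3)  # (44, 13, 44, 13, 44, 13)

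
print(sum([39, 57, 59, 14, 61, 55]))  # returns 285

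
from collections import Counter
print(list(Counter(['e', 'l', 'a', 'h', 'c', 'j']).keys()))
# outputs ['e', 'l', 'a', 'h', 'c', 'j']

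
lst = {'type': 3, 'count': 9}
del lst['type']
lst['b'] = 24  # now {'count': 9, 'b': 24}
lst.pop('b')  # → 24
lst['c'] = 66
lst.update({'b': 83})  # {'count': 9, 'c': 66, 'b': 83}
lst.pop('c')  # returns 66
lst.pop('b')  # 83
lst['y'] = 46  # {'count': 9, 'y': 46}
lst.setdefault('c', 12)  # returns 12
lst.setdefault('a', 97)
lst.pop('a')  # 97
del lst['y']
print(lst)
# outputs {'count': 9, 'c': 12}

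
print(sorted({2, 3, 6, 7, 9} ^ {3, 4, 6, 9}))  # [2, 4, 7]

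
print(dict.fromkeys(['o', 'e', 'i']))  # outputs {'o': None, 'e': None, 'i': None}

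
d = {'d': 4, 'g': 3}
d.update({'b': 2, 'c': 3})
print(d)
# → {'d': 4, 'g': 3, 'b': 2, 'c': 3}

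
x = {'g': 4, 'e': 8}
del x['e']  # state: {'g': 4}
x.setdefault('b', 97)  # 97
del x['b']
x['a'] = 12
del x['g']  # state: {'a': 12}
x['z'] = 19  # {'a': 12, 'z': 19}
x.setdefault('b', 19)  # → 19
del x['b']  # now {'a': 12, 'z': 19}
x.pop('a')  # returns 12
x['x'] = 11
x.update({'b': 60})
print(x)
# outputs {'z': 19, 'x': 11, 'b': 60}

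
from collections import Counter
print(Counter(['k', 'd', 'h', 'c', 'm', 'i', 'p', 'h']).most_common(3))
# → [('h', 2), ('k', 1), ('d', 1)]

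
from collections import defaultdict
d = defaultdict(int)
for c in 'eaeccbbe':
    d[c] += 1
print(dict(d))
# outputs {'e': 3, 'a': 1, 'c': 2, 'b': 2}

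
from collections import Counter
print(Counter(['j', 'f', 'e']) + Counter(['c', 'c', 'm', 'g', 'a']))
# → Counter({'c': 2, 'j': 1, 'f': 1, 'e': 1, 'm': 1, 'g': 1, 'a': 1})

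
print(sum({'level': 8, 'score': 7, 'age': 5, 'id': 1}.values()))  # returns 21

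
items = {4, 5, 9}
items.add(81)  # {4, 5, 9, 81}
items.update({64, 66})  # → {4, 5, 9, 64, 66, 81}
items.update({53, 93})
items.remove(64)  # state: {4, 5, 9, 53, 66, 81, 93}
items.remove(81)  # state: {4, 5, 9, 53, 66, 93}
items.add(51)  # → {4, 5, 9, 51, 53, 66, 93}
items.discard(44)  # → {4, 5, 9, 51, 53, 66, 93}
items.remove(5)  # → {4, 9, 51, 53, 66, 93}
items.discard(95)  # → {4, 9, 51, 53, 66, 93}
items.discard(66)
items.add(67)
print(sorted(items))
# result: [4, 9, 51, 53, 67, 93]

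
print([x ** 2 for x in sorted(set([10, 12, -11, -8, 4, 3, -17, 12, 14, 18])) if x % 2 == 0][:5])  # [64, 16, 100, 144, 196]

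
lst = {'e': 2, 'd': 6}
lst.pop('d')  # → 6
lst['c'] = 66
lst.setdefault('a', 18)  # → 18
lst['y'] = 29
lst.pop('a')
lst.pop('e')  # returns 2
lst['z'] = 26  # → {'c': 66, 'y': 29, 'z': 26}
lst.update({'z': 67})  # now {'c': 66, 'y': 29, 'z': 67}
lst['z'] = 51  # {'c': 66, 'y': 29, 'z': 51}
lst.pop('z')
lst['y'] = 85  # {'c': 66, 'y': 85}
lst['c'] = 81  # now {'c': 81, 'y': 85}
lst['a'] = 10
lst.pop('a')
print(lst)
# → {'c': 81, 'y': 85}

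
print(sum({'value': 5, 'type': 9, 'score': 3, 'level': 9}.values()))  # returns 26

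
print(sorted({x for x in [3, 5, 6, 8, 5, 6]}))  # [3, 5, 6, 8]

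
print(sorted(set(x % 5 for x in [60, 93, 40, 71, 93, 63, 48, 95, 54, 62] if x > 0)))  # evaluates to [0, 1, 2, 3, 4]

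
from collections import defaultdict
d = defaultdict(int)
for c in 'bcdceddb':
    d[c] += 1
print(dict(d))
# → {'b': 2, 'c': 2, 'd': 3, 'e': 1}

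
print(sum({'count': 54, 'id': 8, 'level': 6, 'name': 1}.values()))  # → 69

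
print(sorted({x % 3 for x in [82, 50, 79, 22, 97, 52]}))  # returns [1, 2]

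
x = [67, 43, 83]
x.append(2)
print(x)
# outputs [67, 43, 83, 2]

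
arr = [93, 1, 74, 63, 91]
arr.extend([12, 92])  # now [93, 1, 74, 63, 91, 12, 92]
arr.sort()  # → [1, 12, 63, 74, 91, 92, 93]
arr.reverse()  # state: [93, 92, 91, 74, 63, 12, 1]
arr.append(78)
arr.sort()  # [1, 12, 63, 74, 78, 91, 92, 93]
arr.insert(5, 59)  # [1, 12, 63, 74, 78, 59, 91, 92, 93]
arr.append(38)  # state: [1, 12, 63, 74, 78, 59, 91, 92, 93, 38]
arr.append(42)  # [1, 12, 63, 74, 78, 59, 91, 92, 93, 38, 42]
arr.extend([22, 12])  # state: [1, 12, 63, 74, 78, 59, 91, 92, 93, 38, 42, 22, 12]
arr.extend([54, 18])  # [1, 12, 63, 74, 78, 59, 91, 92, 93, 38, 42, 22, 12, 54, 18]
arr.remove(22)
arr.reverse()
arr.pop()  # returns 1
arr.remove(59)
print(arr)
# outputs [18, 54, 12, 42, 38, 93, 92, 91, 78, 74, 63, 12]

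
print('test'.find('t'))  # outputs 0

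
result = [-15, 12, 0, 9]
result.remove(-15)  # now [12, 0, 9]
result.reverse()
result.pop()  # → 12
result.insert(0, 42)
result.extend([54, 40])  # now [42, 9, 0, 54, 40]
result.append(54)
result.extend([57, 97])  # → [42, 9, 0, 54, 40, 54, 57, 97]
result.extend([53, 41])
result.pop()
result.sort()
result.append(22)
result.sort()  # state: [0, 9, 22, 40, 42, 53, 54, 54, 57, 97]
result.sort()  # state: [0, 9, 22, 40, 42, 53, 54, 54, 57, 97]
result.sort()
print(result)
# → [0, 9, 22, 40, 42, 53, 54, 54, 57, 97]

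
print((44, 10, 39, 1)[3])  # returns 1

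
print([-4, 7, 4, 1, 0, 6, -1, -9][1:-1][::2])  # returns [7, 1, 6]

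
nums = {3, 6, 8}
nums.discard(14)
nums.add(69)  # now {3, 6, 8, 69}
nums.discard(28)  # {3, 6, 8, 69}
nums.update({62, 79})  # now {3, 6, 8, 62, 69, 79}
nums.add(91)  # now {3, 6, 8, 62, 69, 79, 91}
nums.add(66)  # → {3, 6, 8, 62, 66, 69, 79, 91}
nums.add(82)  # {3, 6, 8, 62, 66, 69, 79, 82, 91}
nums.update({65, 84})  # {3, 6, 8, 62, 65, 66, 69, 79, 82, 84, 91}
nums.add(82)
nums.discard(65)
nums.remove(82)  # {3, 6, 8, 62, 66, 69, 79, 84, 91}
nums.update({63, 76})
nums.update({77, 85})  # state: {3, 6, 8, 62, 63, 66, 69, 76, 77, 79, 84, 85, 91}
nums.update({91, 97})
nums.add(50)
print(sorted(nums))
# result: [3, 6, 8, 50, 62, 63, 66, 69, 76, 77, 79, 84, 85, 91, 97]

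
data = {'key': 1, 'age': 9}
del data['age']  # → {'key': 1}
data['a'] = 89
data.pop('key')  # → 1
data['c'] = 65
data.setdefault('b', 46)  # 46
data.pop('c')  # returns 65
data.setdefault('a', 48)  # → 89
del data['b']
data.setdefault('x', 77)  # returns 77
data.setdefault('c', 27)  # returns 27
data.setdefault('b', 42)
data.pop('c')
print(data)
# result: {'a': 89, 'x': 77, 'b': 42}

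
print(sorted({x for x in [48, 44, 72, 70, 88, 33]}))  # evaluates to [33, 44, 48, 70, 72, 88]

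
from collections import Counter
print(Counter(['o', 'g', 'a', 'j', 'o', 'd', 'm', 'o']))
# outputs Counter({'o': 3, 'g': 1, 'a': 1, 'j': 1, 'd': 1, 'm': 1})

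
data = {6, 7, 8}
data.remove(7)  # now {6, 8}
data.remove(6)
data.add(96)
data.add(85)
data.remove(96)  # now {8, 85}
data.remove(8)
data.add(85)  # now {85}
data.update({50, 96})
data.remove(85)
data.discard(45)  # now {50, 96}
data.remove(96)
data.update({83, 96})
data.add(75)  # {50, 75, 83, 96}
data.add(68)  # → {50, 68, 75, 83, 96}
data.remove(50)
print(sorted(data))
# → [68, 75, 83, 96]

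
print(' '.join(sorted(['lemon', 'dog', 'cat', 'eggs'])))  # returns cat dog eggs lemon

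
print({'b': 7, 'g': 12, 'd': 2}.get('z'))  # None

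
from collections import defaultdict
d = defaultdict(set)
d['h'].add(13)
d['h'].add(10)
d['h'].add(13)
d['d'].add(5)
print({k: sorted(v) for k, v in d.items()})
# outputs {'h': [10, 13], 'd': [5]}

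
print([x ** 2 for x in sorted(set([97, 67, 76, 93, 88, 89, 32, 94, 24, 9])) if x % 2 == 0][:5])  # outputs [576, 1024, 5776, 7744, 8836]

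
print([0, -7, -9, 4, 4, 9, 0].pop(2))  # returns -9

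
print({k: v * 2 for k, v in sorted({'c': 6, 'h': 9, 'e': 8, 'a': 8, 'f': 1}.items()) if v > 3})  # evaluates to {'a': 16, 'c': 12, 'e': 16, 'h': 18}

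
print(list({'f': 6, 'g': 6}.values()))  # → [6, 6]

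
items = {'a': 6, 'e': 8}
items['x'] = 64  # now {'a': 6, 'e': 8, 'x': 64}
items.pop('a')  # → 6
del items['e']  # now {'x': 64}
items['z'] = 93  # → {'x': 64, 'z': 93}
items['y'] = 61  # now {'x': 64, 'z': 93, 'y': 61}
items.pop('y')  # 61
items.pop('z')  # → 93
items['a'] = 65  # {'x': 64, 'a': 65}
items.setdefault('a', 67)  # 65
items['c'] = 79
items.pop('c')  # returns 79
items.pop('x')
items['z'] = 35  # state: {'a': 65, 'z': 35}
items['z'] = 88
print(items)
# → {'a': 65, 'z': 88}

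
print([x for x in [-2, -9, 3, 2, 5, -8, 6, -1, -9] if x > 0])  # [3, 2, 5, 6]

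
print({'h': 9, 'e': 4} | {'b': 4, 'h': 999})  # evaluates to {'h': 999, 'e': 4, 'b': 4}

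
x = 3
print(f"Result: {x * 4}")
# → Result: 12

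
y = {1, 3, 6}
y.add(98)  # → {1, 3, 6, 98}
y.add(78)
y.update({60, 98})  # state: {1, 3, 6, 60, 78, 98}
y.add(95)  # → {1, 3, 6, 60, 78, 95, 98}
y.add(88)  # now {1, 3, 6, 60, 78, 88, 95, 98}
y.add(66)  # {1, 3, 6, 60, 66, 78, 88, 95, 98}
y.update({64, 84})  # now {1, 3, 6, 60, 64, 66, 78, 84, 88, 95, 98}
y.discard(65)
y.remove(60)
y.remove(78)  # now {1, 3, 6, 64, 66, 84, 88, 95, 98}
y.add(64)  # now {1, 3, 6, 64, 66, 84, 88, 95, 98}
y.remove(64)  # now {1, 3, 6, 66, 84, 88, 95, 98}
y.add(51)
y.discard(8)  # {1, 3, 6, 51, 66, 84, 88, 95, 98}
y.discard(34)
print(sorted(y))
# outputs [1, 3, 6, 51, 66, 84, 88, 95, 98]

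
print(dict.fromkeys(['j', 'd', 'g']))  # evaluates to {'j': None, 'd': None, 'g': None}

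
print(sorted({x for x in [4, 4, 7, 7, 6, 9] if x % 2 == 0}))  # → [4, 6]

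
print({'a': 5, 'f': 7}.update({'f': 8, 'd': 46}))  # None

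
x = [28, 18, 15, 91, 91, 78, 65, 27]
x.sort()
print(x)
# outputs [15, 18, 27, 28, 65, 78, 91, 91]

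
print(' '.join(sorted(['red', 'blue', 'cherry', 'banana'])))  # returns banana blue cherry red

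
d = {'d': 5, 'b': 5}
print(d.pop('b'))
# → 5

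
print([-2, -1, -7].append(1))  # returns None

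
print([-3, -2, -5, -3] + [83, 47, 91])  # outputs [-3, -2, -5, -3, 83, 47, 91]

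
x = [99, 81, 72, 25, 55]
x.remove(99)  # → [81, 72, 25, 55]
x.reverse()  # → [55, 25, 72, 81]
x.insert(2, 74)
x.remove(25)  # [55, 74, 72, 81]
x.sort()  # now [55, 72, 74, 81]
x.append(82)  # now [55, 72, 74, 81, 82]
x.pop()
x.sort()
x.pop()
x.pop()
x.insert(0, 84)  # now [84, 55, 72]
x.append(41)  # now [84, 55, 72, 41]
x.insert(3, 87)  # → [84, 55, 72, 87, 41]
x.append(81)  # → [84, 55, 72, 87, 41, 81]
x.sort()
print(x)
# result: [41, 55, 72, 81, 84, 87]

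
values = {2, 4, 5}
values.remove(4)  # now {2, 5}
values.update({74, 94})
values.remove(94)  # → {2, 5, 74}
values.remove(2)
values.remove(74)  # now {5}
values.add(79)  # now {5, 79}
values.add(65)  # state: {5, 65, 79}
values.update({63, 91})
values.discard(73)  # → {5, 63, 65, 79, 91}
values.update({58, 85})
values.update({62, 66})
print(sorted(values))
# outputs [5, 58, 62, 63, 65, 66, 79, 85, 91]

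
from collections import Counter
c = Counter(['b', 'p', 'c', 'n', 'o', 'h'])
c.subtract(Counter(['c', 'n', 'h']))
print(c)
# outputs Counter({'b': 1, 'p': 1, 'o': 1, 'c': 0, 'n': 0, 'h': 0})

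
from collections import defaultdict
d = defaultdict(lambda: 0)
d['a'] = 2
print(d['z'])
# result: 0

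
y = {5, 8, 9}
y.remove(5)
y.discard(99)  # {8, 9}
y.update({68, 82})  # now {8, 9, 68, 82}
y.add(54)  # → {8, 9, 54, 68, 82}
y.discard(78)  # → {8, 9, 54, 68, 82}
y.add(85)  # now {8, 9, 54, 68, 82, 85}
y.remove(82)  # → {8, 9, 54, 68, 85}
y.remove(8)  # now {9, 54, 68, 85}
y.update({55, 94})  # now {9, 54, 55, 68, 85, 94}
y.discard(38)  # {9, 54, 55, 68, 85, 94}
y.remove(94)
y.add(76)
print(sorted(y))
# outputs [9, 54, 55, 68, 76, 85]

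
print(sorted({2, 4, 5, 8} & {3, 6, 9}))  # []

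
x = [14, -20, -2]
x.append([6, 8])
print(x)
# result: [14, -20, -2, [6, 8]]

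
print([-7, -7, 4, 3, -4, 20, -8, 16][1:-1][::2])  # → [-7, 3, 20]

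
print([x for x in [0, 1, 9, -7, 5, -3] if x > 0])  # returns [1, 9, 5]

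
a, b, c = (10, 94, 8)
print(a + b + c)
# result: 112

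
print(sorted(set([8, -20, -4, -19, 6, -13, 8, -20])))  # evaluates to [-20, -19, -13, -4, 6, 8]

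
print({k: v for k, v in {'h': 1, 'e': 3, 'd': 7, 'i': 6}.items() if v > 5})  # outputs {'d': 7, 'i': 6}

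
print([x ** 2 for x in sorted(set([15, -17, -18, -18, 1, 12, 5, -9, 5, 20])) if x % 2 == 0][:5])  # [324, 144, 400]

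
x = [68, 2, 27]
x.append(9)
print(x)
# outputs [68, 2, 27, 9]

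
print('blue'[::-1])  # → eulb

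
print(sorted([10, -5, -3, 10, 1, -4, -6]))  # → [-6, -5, -4, -3, 1, 10, 10]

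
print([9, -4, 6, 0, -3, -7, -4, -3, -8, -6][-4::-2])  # [-4, -3, 6, 9]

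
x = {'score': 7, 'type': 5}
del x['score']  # {'type': 5}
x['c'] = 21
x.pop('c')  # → 21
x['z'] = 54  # {'type': 5, 'z': 54}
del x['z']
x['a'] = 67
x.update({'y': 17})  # {'type': 5, 'a': 67, 'y': 17}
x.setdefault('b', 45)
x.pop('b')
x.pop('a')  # 67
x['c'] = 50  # {'type': 5, 'y': 17, 'c': 50}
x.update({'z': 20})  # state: {'type': 5, 'y': 17, 'c': 50, 'z': 20}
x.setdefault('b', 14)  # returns 14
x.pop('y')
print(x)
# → {'type': 5, 'c': 50, 'z': 20, 'b': 14}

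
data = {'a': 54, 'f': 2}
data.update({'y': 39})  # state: {'a': 54, 'f': 2, 'y': 39}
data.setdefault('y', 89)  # 39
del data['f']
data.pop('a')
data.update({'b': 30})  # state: {'y': 39, 'b': 30}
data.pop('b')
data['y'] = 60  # {'y': 60}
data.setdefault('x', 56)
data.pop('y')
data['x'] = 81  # {'x': 81}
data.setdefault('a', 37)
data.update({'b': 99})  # {'x': 81, 'a': 37, 'b': 99}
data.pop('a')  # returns 37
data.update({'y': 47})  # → {'x': 81, 'b': 99, 'y': 47}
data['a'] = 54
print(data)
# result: {'x': 81, 'b': 99, 'y': 47, 'a': 54}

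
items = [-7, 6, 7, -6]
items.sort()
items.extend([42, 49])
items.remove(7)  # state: [-7, -6, 6, 42, 49]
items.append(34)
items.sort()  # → [-7, -6, 6, 34, 42, 49]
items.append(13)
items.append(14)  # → [-7, -6, 6, 34, 42, 49, 13, 14]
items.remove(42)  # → [-7, -6, 6, 34, 49, 13, 14]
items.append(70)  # [-7, -6, 6, 34, 49, 13, 14, 70]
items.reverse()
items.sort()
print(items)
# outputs [-7, -6, 6, 13, 14, 34, 49, 70]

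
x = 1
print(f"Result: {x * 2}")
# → Result: 2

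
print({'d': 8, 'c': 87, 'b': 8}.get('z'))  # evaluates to None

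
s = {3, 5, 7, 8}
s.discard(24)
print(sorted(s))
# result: [3, 5, 7, 8]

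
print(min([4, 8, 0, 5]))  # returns 0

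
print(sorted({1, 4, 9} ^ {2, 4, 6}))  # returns [1, 2, 6, 9]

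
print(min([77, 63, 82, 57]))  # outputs 57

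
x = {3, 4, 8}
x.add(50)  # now {3, 4, 8, 50}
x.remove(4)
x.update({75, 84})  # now {3, 8, 50, 75, 84}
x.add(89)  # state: {3, 8, 50, 75, 84, 89}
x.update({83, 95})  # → {3, 8, 50, 75, 83, 84, 89, 95}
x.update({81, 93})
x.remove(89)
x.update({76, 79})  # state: {3, 8, 50, 75, 76, 79, 81, 83, 84, 93, 95}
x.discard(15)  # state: {3, 8, 50, 75, 76, 79, 81, 83, 84, 93, 95}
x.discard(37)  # {3, 8, 50, 75, 76, 79, 81, 83, 84, 93, 95}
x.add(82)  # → {3, 8, 50, 75, 76, 79, 81, 82, 83, 84, 93, 95}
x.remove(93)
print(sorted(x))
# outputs [3, 8, 50, 75, 76, 79, 81, 82, 83, 84, 95]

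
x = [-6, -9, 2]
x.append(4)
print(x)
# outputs [-6, -9, 2, 4]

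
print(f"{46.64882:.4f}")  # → 46.6488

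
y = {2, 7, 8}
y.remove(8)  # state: {2, 7}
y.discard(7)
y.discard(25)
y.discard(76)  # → {2}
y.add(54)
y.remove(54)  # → {2}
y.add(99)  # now {2, 99}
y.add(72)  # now {2, 72, 99}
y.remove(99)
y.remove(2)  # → {72}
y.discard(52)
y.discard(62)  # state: {72}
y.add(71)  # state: {71, 72}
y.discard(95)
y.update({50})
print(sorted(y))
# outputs [50, 71, 72]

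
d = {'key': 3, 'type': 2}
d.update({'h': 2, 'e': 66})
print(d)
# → {'key': 3, 'type': 2, 'h': 2, 'e': 66}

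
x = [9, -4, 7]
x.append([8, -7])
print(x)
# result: [9, -4, 7, [8, -7]]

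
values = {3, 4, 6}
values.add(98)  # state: {3, 4, 6, 98}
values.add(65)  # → {3, 4, 6, 65, 98}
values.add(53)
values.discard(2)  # {3, 4, 6, 53, 65, 98}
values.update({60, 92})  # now {3, 4, 6, 53, 60, 65, 92, 98}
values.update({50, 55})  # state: {3, 4, 6, 50, 53, 55, 60, 65, 92, 98}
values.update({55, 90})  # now {3, 4, 6, 50, 53, 55, 60, 65, 90, 92, 98}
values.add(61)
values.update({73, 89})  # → {3, 4, 6, 50, 53, 55, 60, 61, 65, 73, 89, 90, 92, 98}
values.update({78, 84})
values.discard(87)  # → {3, 4, 6, 50, 53, 55, 60, 61, 65, 73, 78, 84, 89, 90, 92, 98}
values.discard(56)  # {3, 4, 6, 50, 53, 55, 60, 61, 65, 73, 78, 84, 89, 90, 92, 98}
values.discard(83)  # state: {3, 4, 6, 50, 53, 55, 60, 61, 65, 73, 78, 84, 89, 90, 92, 98}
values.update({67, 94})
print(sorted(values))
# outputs [3, 4, 6, 50, 53, 55, 60, 61, 65, 67, 73, 78, 84, 89, 90, 92, 94, 98]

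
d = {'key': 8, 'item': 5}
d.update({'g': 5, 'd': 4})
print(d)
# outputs {'key': 8, 'item': 5, 'g': 5, 'd': 4}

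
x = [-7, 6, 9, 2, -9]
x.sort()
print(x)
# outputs [-9, -7, 2, 6, 9]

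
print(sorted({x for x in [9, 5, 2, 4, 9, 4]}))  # [2, 4, 5, 9]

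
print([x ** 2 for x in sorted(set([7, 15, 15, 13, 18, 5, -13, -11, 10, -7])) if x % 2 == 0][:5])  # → [100, 324]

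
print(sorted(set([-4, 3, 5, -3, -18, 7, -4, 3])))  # [-18, -4, -3, 3, 5, 7]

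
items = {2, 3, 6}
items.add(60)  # {2, 3, 6, 60}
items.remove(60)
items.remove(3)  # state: {2, 6}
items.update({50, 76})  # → {2, 6, 50, 76}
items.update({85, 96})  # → {2, 6, 50, 76, 85, 96}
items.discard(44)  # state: {2, 6, 50, 76, 85, 96}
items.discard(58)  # {2, 6, 50, 76, 85, 96}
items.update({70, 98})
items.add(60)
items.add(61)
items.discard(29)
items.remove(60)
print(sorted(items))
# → [2, 6, 50, 61, 70, 76, 85, 96, 98]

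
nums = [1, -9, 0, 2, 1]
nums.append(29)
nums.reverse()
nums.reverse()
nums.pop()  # 29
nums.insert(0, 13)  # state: [13, 1, -9, 0, 2, 1]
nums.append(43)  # [13, 1, -9, 0, 2, 1, 43]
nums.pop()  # 43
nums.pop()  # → 1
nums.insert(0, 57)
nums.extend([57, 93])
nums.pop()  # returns 93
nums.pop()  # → 57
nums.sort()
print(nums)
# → [-9, 0, 1, 2, 13, 57]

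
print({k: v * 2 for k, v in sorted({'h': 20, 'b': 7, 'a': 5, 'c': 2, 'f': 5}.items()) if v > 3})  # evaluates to {'a': 10, 'b': 14, 'f': 10, 'h': 40}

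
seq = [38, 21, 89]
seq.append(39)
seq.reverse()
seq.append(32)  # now [39, 89, 21, 38, 32]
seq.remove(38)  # [39, 89, 21, 32]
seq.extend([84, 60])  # [39, 89, 21, 32, 84, 60]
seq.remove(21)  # [39, 89, 32, 84, 60]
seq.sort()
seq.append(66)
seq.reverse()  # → [66, 89, 84, 60, 39, 32]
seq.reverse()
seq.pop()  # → 66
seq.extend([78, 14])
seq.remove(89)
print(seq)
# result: [32, 39, 60, 84, 78, 14]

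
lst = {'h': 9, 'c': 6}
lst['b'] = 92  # {'h': 9, 'c': 6, 'b': 92}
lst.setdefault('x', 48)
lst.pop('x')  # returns 48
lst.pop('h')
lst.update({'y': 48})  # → {'c': 6, 'b': 92, 'y': 48}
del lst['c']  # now {'b': 92, 'y': 48}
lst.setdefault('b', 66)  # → 92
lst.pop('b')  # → 92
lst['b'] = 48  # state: {'y': 48, 'b': 48}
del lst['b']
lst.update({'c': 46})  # {'y': 48, 'c': 46}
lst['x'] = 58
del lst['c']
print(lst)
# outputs {'y': 48, 'x': 58}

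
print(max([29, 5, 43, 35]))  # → 43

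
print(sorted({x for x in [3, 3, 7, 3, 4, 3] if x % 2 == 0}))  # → [4]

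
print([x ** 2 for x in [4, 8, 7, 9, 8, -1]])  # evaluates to [16, 64, 49, 81, 64, 1]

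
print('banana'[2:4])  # na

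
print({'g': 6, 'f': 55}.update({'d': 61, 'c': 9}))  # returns None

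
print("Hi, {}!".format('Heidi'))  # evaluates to Hi, Heidi!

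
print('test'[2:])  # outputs st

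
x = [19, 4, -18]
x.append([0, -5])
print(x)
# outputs [19, 4, -18, [0, -5]]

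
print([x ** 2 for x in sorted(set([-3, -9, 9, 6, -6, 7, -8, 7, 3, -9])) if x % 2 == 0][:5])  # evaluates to [64, 36, 36]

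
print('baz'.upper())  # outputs BAZ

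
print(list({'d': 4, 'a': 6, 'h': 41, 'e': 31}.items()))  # [('d', 4), ('a', 6), ('h', 41), ('e', 31)]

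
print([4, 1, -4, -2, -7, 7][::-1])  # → [7, -7, -2, -4, 1, 4]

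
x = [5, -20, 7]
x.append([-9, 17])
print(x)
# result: [5, -20, 7, [-9, 17]]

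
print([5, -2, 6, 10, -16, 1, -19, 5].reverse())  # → None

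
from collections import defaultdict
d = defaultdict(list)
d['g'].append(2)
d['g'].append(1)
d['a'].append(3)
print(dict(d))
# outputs {'g': [2, 1], 'a': [3]}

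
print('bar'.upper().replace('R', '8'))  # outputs BA8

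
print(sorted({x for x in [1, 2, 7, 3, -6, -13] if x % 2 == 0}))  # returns [-6, 2]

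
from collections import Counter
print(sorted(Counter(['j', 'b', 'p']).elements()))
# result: ['b', 'j', 'p']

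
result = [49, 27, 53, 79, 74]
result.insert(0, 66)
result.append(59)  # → [66, 49, 27, 53, 79, 74, 59]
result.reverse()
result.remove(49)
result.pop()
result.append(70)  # [59, 74, 79, 53, 27, 70]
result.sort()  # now [27, 53, 59, 70, 74, 79]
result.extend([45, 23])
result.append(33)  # [27, 53, 59, 70, 74, 79, 45, 23, 33]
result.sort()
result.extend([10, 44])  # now [23, 27, 33, 45, 53, 59, 70, 74, 79, 10, 44]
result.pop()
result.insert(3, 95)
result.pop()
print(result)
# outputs [23, 27, 33, 95, 45, 53, 59, 70, 74, 79]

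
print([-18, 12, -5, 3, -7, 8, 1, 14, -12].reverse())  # None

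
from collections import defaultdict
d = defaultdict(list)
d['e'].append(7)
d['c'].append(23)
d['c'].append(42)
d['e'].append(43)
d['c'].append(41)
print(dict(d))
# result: {'e': [7, 43], 'c': [23, 42, 41]}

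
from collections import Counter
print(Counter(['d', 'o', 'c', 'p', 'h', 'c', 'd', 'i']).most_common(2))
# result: [('d', 2), ('c', 2)]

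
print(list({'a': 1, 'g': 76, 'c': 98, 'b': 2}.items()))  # [('a', 1), ('g', 76), ('c', 98), ('b', 2)]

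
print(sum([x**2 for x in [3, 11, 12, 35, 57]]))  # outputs 4748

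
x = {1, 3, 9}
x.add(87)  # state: {1, 3, 9, 87}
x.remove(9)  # {1, 3, 87}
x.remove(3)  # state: {1, 87}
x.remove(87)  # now {1}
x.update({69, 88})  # {1, 69, 88}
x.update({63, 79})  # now {1, 63, 69, 79, 88}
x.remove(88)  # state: {1, 63, 69, 79}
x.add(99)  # {1, 63, 69, 79, 99}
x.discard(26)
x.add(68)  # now {1, 63, 68, 69, 79, 99}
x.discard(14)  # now {1, 63, 68, 69, 79, 99}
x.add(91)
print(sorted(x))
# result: [1, 63, 68, 69, 79, 91, 99]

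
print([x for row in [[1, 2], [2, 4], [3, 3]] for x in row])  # [1, 2, 2, 4, 3, 3]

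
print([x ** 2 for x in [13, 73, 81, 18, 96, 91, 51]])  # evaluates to [169, 5329, 6561, 324, 9216, 8281, 2601]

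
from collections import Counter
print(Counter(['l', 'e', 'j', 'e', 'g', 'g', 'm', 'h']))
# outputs Counter({'e': 2, 'g': 2, 'l': 1, 'j': 1, 'm': 1, 'h': 1})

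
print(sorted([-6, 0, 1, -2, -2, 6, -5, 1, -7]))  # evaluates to [-7, -6, -5, -2, -2, 0, 1, 1, 6]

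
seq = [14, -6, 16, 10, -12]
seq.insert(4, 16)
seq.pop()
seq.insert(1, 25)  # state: [14, 25, -6, 16, 10, 16]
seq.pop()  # 16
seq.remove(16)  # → [14, 25, -6, 10]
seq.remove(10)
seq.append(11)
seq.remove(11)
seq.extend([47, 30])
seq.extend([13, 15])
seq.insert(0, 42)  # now [42, 14, 25, -6, 47, 30, 13, 15]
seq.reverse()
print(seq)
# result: [15, 13, 30, 47, -6, 25, 14, 42]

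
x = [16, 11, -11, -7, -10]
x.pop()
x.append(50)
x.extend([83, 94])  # [16, 11, -11, -7, 50, 83, 94]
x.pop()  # 94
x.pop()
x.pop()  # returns 50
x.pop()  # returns -7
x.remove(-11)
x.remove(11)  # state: [16]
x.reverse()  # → [16]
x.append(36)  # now [16, 36]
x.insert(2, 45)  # [16, 36, 45]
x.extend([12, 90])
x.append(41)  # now [16, 36, 45, 12, 90, 41]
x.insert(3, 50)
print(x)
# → [16, 36, 45, 50, 12, 90, 41]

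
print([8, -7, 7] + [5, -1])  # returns [8, -7, 7, 5, -1]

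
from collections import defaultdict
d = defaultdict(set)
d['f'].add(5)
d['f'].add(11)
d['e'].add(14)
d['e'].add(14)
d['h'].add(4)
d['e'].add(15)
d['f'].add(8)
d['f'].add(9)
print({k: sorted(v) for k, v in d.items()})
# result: {'f': [5, 8, 9, 11], 'e': [14, 15], 'h': [4]}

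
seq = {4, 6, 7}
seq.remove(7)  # {4, 6}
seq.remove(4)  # {6}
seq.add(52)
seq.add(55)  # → {6, 52, 55}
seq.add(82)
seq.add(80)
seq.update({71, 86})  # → {6, 52, 55, 71, 80, 82, 86}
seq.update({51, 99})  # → {6, 51, 52, 55, 71, 80, 82, 86, 99}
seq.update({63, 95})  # {6, 51, 52, 55, 63, 71, 80, 82, 86, 95, 99}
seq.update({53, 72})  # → {6, 51, 52, 53, 55, 63, 71, 72, 80, 82, 86, 95, 99}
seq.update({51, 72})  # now {6, 51, 52, 53, 55, 63, 71, 72, 80, 82, 86, 95, 99}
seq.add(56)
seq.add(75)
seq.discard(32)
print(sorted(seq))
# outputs [6, 51, 52, 53, 55, 56, 63, 71, 72, 75, 80, 82, 86, 95, 99]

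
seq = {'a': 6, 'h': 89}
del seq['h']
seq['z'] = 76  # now {'a': 6, 'z': 76}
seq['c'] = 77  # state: {'a': 6, 'z': 76, 'c': 77}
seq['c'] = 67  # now {'a': 6, 'z': 76, 'c': 67}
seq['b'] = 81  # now {'a': 6, 'z': 76, 'c': 67, 'b': 81}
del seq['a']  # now {'z': 76, 'c': 67, 'b': 81}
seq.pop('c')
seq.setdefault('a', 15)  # 15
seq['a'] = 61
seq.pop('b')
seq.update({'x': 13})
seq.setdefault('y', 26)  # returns 26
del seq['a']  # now {'z': 76, 'x': 13, 'y': 26}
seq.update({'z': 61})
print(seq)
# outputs {'z': 61, 'x': 13, 'y': 26}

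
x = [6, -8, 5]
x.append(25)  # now [6, -8, 5, 25]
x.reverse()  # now [25, 5, -8, 6]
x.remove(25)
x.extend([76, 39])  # [5, -8, 6, 76, 39]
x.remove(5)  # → [-8, 6, 76, 39]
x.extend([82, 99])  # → [-8, 6, 76, 39, 82, 99]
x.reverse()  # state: [99, 82, 39, 76, 6, -8]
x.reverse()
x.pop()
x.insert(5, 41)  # [-8, 6, 76, 39, 82, 41]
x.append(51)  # [-8, 6, 76, 39, 82, 41, 51]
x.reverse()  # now [51, 41, 82, 39, 76, 6, -8]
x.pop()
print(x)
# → [51, 41, 82, 39, 76, 6]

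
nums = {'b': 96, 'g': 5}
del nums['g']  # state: {'b': 96}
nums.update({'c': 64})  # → {'b': 96, 'c': 64}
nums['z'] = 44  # {'b': 96, 'c': 64, 'z': 44}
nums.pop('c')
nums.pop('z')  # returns 44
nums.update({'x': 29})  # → {'b': 96, 'x': 29}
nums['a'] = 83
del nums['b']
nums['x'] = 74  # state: {'x': 74, 'a': 83}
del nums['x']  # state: {'a': 83}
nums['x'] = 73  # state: {'a': 83, 'x': 73}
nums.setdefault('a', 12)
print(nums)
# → {'a': 83, 'x': 73}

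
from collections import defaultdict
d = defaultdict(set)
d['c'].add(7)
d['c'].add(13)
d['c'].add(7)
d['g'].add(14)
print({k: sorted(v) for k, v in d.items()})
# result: {'c': [7, 13], 'g': [14]}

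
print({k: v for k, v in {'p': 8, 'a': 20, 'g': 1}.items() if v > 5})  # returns {'p': 8, 'a': 20}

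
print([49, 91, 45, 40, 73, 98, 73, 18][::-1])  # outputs [18, 73, 98, 73, 40, 45, 91, 49]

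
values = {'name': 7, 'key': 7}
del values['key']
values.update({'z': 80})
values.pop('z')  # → 80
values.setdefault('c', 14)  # 14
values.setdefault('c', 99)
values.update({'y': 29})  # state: {'name': 7, 'c': 14, 'y': 29}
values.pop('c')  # 14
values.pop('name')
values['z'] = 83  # {'y': 29, 'z': 83}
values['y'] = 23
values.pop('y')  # 23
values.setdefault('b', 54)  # 54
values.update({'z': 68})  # {'z': 68, 'b': 54}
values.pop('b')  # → 54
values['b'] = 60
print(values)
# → {'z': 68, 'b': 60}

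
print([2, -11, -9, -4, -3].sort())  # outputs None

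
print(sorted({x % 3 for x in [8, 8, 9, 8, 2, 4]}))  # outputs [0, 1, 2]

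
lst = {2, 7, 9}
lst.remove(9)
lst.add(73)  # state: {2, 7, 73}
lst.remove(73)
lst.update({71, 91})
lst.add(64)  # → {2, 7, 64, 71, 91}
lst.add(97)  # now {2, 7, 64, 71, 91, 97}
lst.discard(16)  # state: {2, 7, 64, 71, 91, 97}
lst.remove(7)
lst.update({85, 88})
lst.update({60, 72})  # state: {2, 60, 64, 71, 72, 85, 88, 91, 97}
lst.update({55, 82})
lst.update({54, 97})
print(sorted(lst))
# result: [2, 54, 55, 60, 64, 71, 72, 82, 85, 88, 91, 97]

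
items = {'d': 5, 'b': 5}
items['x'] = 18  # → {'d': 5, 'b': 5, 'x': 18}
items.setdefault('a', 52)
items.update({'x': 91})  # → {'d': 5, 'b': 5, 'x': 91, 'a': 52}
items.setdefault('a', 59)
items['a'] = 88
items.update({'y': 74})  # {'d': 5, 'b': 5, 'x': 91, 'a': 88, 'y': 74}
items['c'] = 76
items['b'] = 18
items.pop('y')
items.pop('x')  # 91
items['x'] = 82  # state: {'d': 5, 'b': 18, 'a': 88, 'c': 76, 'x': 82}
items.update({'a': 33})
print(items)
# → {'d': 5, 'b': 18, 'a': 33, 'c': 76, 'x': 82}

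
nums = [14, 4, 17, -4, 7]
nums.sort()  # [-4, 4, 7, 14, 17]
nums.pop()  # 17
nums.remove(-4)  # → [4, 7, 14]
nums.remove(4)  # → [7, 14]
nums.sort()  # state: [7, 14]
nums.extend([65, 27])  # [7, 14, 65, 27]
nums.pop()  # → 27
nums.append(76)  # [7, 14, 65, 76]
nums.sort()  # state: [7, 14, 65, 76]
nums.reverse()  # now [76, 65, 14, 7]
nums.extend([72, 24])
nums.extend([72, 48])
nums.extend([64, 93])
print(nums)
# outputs [76, 65, 14, 7, 72, 24, 72, 48, 64, 93]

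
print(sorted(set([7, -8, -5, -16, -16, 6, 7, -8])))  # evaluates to [-16, -8, -5, 6, 7]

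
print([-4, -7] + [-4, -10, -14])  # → [-4, -7, -4, -10, -14]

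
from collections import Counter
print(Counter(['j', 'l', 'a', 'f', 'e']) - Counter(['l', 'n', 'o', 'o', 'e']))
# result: Counter({'j': 1, 'a': 1, 'f': 1})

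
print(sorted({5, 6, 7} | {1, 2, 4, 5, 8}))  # [1, 2, 4, 5, 6, 7, 8]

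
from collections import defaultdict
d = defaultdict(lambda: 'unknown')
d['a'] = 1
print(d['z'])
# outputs unknown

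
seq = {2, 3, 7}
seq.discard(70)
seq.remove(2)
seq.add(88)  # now {3, 7, 88}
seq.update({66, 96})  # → {3, 7, 66, 88, 96}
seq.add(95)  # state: {3, 7, 66, 88, 95, 96}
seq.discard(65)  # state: {3, 7, 66, 88, 95, 96}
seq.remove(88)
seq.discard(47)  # {3, 7, 66, 95, 96}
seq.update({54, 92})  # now {3, 7, 54, 66, 92, 95, 96}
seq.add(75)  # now {3, 7, 54, 66, 75, 92, 95, 96}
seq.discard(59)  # {3, 7, 54, 66, 75, 92, 95, 96}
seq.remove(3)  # {7, 54, 66, 75, 92, 95, 96}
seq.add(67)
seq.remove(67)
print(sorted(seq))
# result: [7, 54, 66, 75, 92, 95, 96]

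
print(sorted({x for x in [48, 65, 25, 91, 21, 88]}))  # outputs [21, 25, 48, 65, 88, 91]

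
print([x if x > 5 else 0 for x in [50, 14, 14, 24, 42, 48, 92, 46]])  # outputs [50, 14, 14, 24, 42, 48, 92, 46]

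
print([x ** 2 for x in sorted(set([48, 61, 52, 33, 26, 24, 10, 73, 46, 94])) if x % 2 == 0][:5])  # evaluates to [100, 576, 676, 2116, 2304]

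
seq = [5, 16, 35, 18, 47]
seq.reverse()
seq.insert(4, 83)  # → [47, 18, 35, 16, 83, 5]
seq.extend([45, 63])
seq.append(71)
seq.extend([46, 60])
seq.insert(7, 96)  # [47, 18, 35, 16, 83, 5, 45, 96, 63, 71, 46, 60]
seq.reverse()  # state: [60, 46, 71, 63, 96, 45, 5, 83, 16, 35, 18, 47]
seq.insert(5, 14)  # [60, 46, 71, 63, 96, 14, 45, 5, 83, 16, 35, 18, 47]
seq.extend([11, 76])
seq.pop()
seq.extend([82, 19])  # [60, 46, 71, 63, 96, 14, 45, 5, 83, 16, 35, 18, 47, 11, 82, 19]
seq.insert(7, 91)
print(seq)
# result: [60, 46, 71, 63, 96, 14, 45, 91, 5, 83, 16, 35, 18, 47, 11, 82, 19]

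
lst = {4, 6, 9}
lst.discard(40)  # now {4, 6, 9}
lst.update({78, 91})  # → {4, 6, 9, 78, 91}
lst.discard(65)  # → {4, 6, 9, 78, 91}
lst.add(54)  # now {4, 6, 9, 54, 78, 91}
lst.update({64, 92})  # {4, 6, 9, 54, 64, 78, 91, 92}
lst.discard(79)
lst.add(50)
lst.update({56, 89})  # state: {4, 6, 9, 50, 54, 56, 64, 78, 89, 91, 92}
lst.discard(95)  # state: {4, 6, 9, 50, 54, 56, 64, 78, 89, 91, 92}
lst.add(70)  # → {4, 6, 9, 50, 54, 56, 64, 70, 78, 89, 91, 92}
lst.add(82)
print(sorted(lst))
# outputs [4, 6, 9, 50, 54, 56, 64, 70, 78, 82, 89, 91, 92]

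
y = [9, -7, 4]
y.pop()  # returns 4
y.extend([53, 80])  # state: [9, -7, 53, 80]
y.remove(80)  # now [9, -7, 53]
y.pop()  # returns 53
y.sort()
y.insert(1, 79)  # [-7, 79, 9]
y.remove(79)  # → [-7, 9]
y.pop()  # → 9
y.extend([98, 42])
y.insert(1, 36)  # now [-7, 36, 98, 42]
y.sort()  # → [-7, 36, 42, 98]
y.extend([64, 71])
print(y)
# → [-7, 36, 42, 98, 64, 71]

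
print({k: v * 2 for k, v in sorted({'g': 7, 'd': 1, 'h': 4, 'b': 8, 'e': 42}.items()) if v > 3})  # {'b': 16, 'e': 84, 'g': 14, 'h': 8}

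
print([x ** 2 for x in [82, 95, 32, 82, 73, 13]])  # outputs [6724, 9025, 1024, 6724, 5329, 169]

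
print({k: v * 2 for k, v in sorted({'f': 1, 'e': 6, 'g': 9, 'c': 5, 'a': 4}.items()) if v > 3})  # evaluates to {'a': 8, 'c': 10, 'e': 12, 'g': 18}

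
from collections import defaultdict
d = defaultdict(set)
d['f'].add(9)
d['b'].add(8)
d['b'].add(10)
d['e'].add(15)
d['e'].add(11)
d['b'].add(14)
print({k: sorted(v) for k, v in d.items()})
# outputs {'f': [9], 'b': [8, 10, 14], 'e': [11, 15]}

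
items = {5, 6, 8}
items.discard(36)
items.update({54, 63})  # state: {5, 6, 8, 54, 63}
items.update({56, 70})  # {5, 6, 8, 54, 56, 63, 70}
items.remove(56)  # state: {5, 6, 8, 54, 63, 70}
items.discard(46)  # {5, 6, 8, 54, 63, 70}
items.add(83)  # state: {5, 6, 8, 54, 63, 70, 83}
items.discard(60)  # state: {5, 6, 8, 54, 63, 70, 83}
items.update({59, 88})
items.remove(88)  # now {5, 6, 8, 54, 59, 63, 70, 83}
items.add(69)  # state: {5, 6, 8, 54, 59, 63, 69, 70, 83}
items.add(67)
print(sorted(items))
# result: [5, 6, 8, 54, 59, 63, 67, 69, 70, 83]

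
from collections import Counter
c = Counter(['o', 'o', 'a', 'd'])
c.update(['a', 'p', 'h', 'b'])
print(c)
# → Counter({'o': 2, 'a': 2, 'd': 1, 'p': 1, 'h': 1, 'b': 1})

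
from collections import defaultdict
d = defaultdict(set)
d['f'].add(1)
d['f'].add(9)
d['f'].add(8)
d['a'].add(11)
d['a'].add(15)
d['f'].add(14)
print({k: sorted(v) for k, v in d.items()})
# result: {'f': [1, 8, 9, 14], 'a': [11, 15]}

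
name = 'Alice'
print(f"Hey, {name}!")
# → Hey, Alice!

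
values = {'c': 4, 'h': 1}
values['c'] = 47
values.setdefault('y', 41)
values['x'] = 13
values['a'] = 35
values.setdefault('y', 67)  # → 41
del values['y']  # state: {'c': 47, 'h': 1, 'x': 13, 'a': 35}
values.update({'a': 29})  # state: {'c': 47, 'h': 1, 'x': 13, 'a': 29}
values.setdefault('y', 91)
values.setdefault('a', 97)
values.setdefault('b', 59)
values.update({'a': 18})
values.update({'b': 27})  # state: {'c': 47, 'h': 1, 'x': 13, 'a': 18, 'y': 91, 'b': 27}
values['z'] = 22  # {'c': 47, 'h': 1, 'x': 13, 'a': 18, 'y': 91, 'b': 27, 'z': 22}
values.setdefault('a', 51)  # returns 18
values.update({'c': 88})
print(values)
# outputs {'c': 88, 'h': 1, 'x': 13, 'a': 18, 'y': 91, 'b': 27, 'z': 22}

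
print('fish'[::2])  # fs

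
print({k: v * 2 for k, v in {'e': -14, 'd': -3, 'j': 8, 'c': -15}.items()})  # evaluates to {'e': -28, 'd': -6, 'j': 16, 'c': -30}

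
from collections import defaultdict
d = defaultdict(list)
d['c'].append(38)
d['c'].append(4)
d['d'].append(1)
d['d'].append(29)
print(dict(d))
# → {'c': [38, 4], 'd': [1, 29]}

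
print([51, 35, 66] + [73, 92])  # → [51, 35, 66, 73, 92]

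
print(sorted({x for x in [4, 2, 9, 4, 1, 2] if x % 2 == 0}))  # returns [2, 4]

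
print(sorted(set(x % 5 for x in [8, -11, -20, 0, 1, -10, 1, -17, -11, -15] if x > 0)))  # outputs [1, 3]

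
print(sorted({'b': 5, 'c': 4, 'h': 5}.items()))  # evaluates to [('b', 5), ('c', 4), ('h', 5)]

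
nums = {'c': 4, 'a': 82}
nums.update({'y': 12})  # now {'c': 4, 'a': 82, 'y': 12}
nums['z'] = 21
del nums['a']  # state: {'c': 4, 'y': 12, 'z': 21}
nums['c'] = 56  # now {'c': 56, 'y': 12, 'z': 21}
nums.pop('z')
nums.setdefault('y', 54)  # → 12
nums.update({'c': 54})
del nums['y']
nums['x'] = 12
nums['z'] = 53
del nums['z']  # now {'c': 54, 'x': 12}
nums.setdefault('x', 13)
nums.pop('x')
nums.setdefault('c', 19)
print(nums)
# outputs {'c': 54}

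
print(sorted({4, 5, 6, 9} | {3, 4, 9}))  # [3, 4, 5, 6, 9]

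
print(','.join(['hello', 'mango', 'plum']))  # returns hello,mango,plum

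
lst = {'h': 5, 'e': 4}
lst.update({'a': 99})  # {'h': 5, 'e': 4, 'a': 99}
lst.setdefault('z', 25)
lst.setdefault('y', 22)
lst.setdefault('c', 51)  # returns 51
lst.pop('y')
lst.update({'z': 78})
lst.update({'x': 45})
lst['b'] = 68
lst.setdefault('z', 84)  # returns 78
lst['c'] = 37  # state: {'h': 5, 'e': 4, 'a': 99, 'z': 78, 'c': 37, 'x': 45, 'b': 68}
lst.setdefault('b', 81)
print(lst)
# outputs {'h': 5, 'e': 4, 'a': 99, 'z': 78, 'c': 37, 'x': 45, 'b': 68}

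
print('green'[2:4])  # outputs ee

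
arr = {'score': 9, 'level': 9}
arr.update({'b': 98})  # {'score': 9, 'level': 9, 'b': 98}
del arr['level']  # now {'score': 9, 'b': 98}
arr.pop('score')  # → 9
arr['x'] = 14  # {'b': 98, 'x': 14}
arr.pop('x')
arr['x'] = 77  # {'b': 98, 'x': 77}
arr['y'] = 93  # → {'b': 98, 'x': 77, 'y': 93}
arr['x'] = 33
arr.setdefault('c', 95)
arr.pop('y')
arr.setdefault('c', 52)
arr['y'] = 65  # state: {'b': 98, 'x': 33, 'c': 95, 'y': 65}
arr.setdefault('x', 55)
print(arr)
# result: {'b': 98, 'x': 33, 'c': 95, 'y': 65}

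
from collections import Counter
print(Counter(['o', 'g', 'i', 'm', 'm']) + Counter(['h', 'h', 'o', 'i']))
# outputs Counter({'o': 2, 'i': 2, 'm': 2, 'h': 2, 'g': 1})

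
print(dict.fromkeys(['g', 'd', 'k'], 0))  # {'g': 0, 'd': 0, 'k': 0}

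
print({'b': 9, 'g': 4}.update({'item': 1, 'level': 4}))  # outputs None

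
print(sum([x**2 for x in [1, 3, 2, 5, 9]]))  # 120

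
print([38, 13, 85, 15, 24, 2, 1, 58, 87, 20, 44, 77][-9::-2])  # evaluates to [15, 13]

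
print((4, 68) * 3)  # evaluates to (4, 68, 4, 68, 4, 68)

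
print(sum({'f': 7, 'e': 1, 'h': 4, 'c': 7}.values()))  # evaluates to 19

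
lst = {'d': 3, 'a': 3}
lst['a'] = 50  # {'d': 3, 'a': 50}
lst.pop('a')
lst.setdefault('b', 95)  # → 95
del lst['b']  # {'d': 3}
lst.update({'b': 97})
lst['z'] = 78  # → {'d': 3, 'b': 97, 'z': 78}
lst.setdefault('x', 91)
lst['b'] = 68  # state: {'d': 3, 'b': 68, 'z': 78, 'x': 91}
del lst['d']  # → {'b': 68, 'z': 78, 'x': 91}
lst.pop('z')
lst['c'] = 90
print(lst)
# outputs {'b': 68, 'x': 91, 'c': 90}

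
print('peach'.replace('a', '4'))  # pe4ch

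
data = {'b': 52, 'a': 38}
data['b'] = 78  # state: {'b': 78, 'a': 38}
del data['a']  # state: {'b': 78}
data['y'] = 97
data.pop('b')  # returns 78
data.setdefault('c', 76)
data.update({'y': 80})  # {'y': 80, 'c': 76}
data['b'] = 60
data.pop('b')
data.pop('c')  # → 76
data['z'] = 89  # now {'y': 80, 'z': 89}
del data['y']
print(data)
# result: {'z': 89}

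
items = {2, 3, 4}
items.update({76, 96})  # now {2, 3, 4, 76, 96}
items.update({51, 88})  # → {2, 3, 4, 51, 76, 88, 96}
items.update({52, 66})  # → {2, 3, 4, 51, 52, 66, 76, 88, 96}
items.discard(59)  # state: {2, 3, 4, 51, 52, 66, 76, 88, 96}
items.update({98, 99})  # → {2, 3, 4, 51, 52, 66, 76, 88, 96, 98, 99}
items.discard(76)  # {2, 3, 4, 51, 52, 66, 88, 96, 98, 99}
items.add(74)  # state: {2, 3, 4, 51, 52, 66, 74, 88, 96, 98, 99}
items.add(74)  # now {2, 3, 4, 51, 52, 66, 74, 88, 96, 98, 99}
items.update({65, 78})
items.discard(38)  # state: {2, 3, 4, 51, 52, 65, 66, 74, 78, 88, 96, 98, 99}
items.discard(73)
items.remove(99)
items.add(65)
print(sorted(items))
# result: [2, 3, 4, 51, 52, 65, 66, 74, 78, 88, 96, 98]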